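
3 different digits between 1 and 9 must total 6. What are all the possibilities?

{1,2,3}

3 distinct digits from 1–9 sum between 6 and 24.
Only one set works: {1,2,3}.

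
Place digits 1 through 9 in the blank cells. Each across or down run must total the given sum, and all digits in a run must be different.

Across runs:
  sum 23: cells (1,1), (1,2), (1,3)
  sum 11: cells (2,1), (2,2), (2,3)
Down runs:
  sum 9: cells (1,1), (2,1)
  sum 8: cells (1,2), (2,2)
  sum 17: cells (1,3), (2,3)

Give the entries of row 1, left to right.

23 in 3 cells must be {6,8,9}; 17 in 2 cells must be {8,9}.
The 23 across and the 8 down share only 6, so (1,2) = 6.
(2,2) = 8 − 6 = 2 completes the 8 down.
Given what's placed, (2,3) must be 8 to fit the 11 across and 17 down.
(1,1) = 8: the only remaining digit allowed by both the 23 across and the 9 down.
(1,3) = 23 − 14 = 9 completes the 23 across.
(2,1) = 11 − 10 = 1 completes the 11 across.

8, 6, 9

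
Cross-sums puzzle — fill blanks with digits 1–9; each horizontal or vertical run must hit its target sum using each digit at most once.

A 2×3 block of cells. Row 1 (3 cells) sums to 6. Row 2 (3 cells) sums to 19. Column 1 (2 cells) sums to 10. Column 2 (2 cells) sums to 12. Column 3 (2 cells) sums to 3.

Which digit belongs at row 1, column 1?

2

6 in 3 cells must be {1,2,3}; 3 in 2 cells must be {1,2}.
The 6 across and the 12 down share only 3, so (1,2) = 3.
(2,2) = 12 − 3 = 9 completes the 12 down.
Given what's placed, (2,3) must be 2 to fit the 19 across and 3 down.
(1,3) = 3 − 2 = 1 completes the 3 down.
(2,1) = 19 − 11 = 8 completes the 19 across.
(1,1) = 6 − 4 = 2 completes the 6 across.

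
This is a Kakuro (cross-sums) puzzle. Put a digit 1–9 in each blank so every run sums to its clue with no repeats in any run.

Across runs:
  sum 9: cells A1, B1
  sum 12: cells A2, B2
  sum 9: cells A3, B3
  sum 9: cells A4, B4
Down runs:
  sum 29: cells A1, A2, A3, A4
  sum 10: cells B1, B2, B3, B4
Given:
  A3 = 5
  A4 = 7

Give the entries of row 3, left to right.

29 in 4 cells must be {5,7,8,9}; 10 in 4 cells must be {1,2,3,4}.
Given what's placed, A1 must be 8 to fit the 9 across and 29 down.
B1 = 9 − 8 = 1 completes the 9 across.
A2 = 29 − 20 = 9 completes the 29 down.
B2 = 12 − 9 = 3 completes the 12 across.
B3 = 9 − 5 = 4 completes the 9 across.
B4 = 9 − 7 = 2 completes the 9 across.

5, 4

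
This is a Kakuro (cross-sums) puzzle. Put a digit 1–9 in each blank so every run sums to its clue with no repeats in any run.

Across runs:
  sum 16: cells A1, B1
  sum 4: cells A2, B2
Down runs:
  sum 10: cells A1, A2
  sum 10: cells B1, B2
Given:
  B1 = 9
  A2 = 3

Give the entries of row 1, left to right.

7 9

16 in 2 cells must be {7,9}; 4 in 2 cells must be {1,3}.
A1 = 16 − 9 = 7 completes the 16 across.
B2 = 4 − 3 = 1 completes the 4 across.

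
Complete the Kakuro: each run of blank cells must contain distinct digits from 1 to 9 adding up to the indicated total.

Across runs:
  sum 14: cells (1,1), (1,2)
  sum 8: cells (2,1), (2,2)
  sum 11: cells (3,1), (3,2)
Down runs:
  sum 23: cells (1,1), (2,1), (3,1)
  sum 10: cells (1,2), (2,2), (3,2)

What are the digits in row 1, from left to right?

23 in 3 cells must be {6,8,9}.
The 8 across and the 23 down share only 6, so (2,1) = 6.
(2,2) = 8 − 6 = 2 completes the 8 across.
Given what's placed, (1,2) must be 5 to fit the 14 across and 10 down.
(3,2) = 10 − 7 = 3 completes the 10 down.
(1,1) = 14 − 5 = 9 completes the 14 across.
(3,1) = 11 − 3 = 8 completes the 11 across.

9 5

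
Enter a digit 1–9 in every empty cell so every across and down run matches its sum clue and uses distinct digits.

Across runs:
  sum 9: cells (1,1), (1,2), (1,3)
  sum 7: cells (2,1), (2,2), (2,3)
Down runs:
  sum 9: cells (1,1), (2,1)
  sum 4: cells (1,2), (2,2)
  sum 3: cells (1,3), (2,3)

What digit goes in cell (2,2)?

7 in 3 cells must be {1,2,4}; 4 in 2 cells must be {1,3}; 3 in 2 cells must be {1,2}.
The 7 across and the 4 down share only 1, so (2,2) = 1.
Given what's placed, (2,3) must be 2 to fit the 7 across and 3 down.
(1,2) = 4 − 1 = 3 completes the 4 down.
(1,3) = 3 − 2 = 1 completes the 3 down.
(2,1) = 7 − 3 = 4 completes the 7 across.
(1,1) = 9 − 4 = 5 completes the 9 across.

1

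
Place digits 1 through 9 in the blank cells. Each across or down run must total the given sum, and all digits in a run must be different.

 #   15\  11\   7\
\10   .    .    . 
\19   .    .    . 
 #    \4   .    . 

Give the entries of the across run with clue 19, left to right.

8, 7, 4

4 in 2 cells must be {1,3}; 7 in 3 cells must be {1,2,4}.
Only 1 fits R3C3 under both its across sum 4 and down sum 7.
R3C2 = 4 − 1 = 3 completes the 4 across.
Nothing is forced directly, so branch on R1C3, whose candidates are 2 or 4. If R1C3 = 4: then R1C1 would have to be in {1,5} for the 10 across but in {6,7,8,9} for the 15 down — contradiction. So R1C3 = 2.
R1C1 = 7: the only remaining digit allowed by both the 10 across and the 15 down.
R1C2 = 10 − 9 = 1 completes the 10 across.
R2C1 = 15 − 7 = 8 completes the 15 down.
R2C2 = 11 − 4 = 7 completes the 11 down.
R2C3 = 19 − 15 = 4 completes the 19 across.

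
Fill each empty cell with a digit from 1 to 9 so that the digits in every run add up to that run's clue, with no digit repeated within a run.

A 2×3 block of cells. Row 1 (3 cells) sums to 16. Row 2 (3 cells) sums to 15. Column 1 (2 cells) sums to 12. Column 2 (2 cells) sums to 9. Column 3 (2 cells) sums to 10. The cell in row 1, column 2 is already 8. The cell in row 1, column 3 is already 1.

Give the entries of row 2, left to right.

5 1 9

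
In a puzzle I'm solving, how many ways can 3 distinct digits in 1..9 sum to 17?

3 distinct digits from 1–9 sum between 6 and 24.

7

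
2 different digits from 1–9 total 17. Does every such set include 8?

Yes

The only way to make 17 from 2 distinct digits is {8,9}, which contains 8.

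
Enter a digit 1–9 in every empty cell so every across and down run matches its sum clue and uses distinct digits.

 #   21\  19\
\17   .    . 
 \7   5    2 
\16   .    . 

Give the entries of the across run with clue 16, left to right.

7 9

17 in 2 cells must be {8,9}; 16 in 2 cells must be {7,9}.
Given what's placed, R1C1 must be 9 to fit the 17 across and 21 down.
R1C2 = 17 − 9 = 8 completes the 17 across.
R3C1 = 21 − 14 = 7 completes the 21 down.
R3C2 = 16 − 7 = 9 completes the 16 across.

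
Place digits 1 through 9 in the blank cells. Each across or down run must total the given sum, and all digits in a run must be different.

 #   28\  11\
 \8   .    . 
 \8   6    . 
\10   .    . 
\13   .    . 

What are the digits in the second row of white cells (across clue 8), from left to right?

6 2

11 in 4 cells must be {1,2,3,5}.
R1C1 = 5: the only remaining digit allowed by both the 8 across and the 28 down.
R1C2 = 8 − 5 = 3 completes the 8 across.
R2C2 = 8 − 6 = 2 completes the 8 across.
R3C2 = 1: the only remaining digit allowed by both the 10 across and the 11 down.
R4C2 = 11 − 6 = 5 completes the 11 down.
R3C1 = 10 − 1 = 9 completes the 10 across.
R4C1 = 13 − 5 = 8 completes the 13 across.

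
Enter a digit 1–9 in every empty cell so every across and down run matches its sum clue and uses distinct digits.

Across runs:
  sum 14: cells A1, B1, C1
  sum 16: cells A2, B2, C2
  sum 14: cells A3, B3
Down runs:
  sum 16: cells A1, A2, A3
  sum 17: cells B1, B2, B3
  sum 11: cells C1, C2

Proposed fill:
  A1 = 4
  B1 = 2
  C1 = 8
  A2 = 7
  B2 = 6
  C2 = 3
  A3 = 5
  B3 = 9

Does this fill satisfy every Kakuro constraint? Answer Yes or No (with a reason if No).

Yes

Across: 4+2+8=14; 7+6+3=16; 5+9=14. Down: 4+7+5=16; 2+6+9=17; 8+3=11. No digit repeats within any run.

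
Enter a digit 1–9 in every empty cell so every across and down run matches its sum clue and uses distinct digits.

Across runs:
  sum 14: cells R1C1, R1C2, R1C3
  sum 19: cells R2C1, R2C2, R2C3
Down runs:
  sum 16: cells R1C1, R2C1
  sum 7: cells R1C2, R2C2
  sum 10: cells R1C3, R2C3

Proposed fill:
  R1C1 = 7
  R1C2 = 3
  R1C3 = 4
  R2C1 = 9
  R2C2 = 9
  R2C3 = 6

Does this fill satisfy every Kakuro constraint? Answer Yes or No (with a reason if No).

No — the across run R2C1–R2C3 sums to 24, not 19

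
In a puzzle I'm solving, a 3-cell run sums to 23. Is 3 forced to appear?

No

The only way to make 23 from 3 distinct digits is {6,8,9}, which does not contain 3.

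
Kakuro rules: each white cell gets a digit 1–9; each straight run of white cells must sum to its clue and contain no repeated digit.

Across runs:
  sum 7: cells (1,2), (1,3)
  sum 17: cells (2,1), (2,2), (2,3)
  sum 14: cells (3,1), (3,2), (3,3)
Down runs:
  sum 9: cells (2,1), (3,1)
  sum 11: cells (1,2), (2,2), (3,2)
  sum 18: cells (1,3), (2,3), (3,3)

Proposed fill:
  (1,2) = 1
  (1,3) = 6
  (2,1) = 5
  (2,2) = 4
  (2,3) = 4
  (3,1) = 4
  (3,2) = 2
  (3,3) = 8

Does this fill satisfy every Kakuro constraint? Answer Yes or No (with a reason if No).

No — the across run (2,1)–(2,3) sums to 13, not 17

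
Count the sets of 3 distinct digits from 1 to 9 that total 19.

3 distinct digits from 1–9 sum between 6 and 24.
Enumerating: {2,8,9}, {3,7,9}, {4,6,9}, {4,7,8}, {5,6,8}.

5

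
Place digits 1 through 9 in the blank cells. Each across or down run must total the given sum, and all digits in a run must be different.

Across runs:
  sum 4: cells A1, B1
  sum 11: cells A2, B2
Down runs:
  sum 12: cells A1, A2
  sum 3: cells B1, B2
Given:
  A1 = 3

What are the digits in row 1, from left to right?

3 1

4 in 2 cells must be {1,3}; 3 in 2 cells must be {1,2}.
B1 = 4 − 3 = 1 completes the 4 across.
A2 = 12 − 3 = 9 completes the 12 down.
B2 = 11 − 9 = 2 completes the 11 across.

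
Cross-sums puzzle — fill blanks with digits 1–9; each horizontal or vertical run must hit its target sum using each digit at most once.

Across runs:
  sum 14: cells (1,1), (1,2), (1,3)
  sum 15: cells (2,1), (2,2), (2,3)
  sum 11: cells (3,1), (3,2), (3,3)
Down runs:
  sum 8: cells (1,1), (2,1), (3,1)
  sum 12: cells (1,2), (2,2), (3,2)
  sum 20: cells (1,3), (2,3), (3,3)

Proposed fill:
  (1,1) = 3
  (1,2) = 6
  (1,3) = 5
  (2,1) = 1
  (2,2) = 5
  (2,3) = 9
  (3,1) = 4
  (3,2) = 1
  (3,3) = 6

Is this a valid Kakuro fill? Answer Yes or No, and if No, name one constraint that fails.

Yes

Across: 3+6+5=14; 1+5+9=15; 4+1+6=11. Down: 3+1+4=8; 6+5+1=12; 5+9+6=20. No digit repeats within any run.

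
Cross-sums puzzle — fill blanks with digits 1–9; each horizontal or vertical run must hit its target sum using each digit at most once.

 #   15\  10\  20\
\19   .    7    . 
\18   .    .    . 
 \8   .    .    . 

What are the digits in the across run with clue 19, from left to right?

4, 7, 8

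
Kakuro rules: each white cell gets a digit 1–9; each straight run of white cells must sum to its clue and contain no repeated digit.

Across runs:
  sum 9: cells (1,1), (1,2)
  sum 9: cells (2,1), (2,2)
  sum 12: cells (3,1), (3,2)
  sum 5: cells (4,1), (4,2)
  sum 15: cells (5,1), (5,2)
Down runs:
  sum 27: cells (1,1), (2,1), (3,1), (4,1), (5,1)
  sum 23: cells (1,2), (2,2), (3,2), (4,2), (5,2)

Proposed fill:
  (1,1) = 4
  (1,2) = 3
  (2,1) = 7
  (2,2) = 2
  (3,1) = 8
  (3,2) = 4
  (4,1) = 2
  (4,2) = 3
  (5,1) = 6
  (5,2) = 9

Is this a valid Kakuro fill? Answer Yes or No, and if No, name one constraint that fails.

No — the down run (1,2)–(5,2) sums to 21, not 23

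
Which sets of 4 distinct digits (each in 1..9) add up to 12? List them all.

{1,2,3,6}; {1,2,4,5}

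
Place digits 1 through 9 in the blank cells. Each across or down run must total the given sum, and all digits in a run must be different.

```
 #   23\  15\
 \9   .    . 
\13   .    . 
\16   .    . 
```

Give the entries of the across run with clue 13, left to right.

8 5

16 in 2 cells must be {7,9}; 23 in 3 cells must be {6,8,9}.
The 16 across and the 23 down share only 9, so R3C1 = 9.
R3C2 = 16 − 9 = 7 completes the 16 across.
Nothing is forced directly, so branch on R1C1, whose candidates are 6 or 8. If R1C1 = 8: then R1C2 would have to be in {1} for the 9 across but in {2,3,5,6} for the 15 down — contradiction. So R1C1 = 6.
R1C2 = 9 − 6 = 3 completes the 9 across.
R2C1 = 23 − 15 = 8 completes the 23 down.
R2C2 = 13 − 8 = 5 completes the 13 across.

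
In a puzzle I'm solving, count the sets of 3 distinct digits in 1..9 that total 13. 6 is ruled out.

5

3 distinct digits from 1–9 sum between 6 and 24.
Dropping sets that contain 6.
Enumerating: {1,3,9}, {1,4,8}, {1,5,7}, {2,3,8}, {2,4,7}.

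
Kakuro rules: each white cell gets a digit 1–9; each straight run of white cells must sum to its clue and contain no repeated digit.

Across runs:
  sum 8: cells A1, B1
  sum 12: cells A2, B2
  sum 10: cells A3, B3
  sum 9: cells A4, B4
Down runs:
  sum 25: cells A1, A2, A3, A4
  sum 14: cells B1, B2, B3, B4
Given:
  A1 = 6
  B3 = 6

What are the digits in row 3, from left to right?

4 6

B1 = 8 − 6 = 2 completes the 8 across.
B2 = 5: the only remaining digit allowed by both the 12 across and the 14 down.
A3 = 10 − 6 = 4 completes the 10 across.
B4 = 14 − 13 = 1 completes the 14 down.
A2 = 12 − 5 = 7 completes the 12 across.
A4 = 9 − 1 = 8 completes the 9 across.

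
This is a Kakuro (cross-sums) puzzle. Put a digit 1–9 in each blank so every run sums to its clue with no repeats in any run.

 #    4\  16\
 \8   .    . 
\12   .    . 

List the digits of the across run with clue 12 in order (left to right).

4 in 2 cells must be {1,3}; 16 in 2 cells must be {7,9}.
The 8 across and the 16 down share only 7, so R1C2 = 7.
The 12 across and the 4 down share only 3, so R2C1 = 3.
R2C2 = 12 − 3 = 9 completes the 12 across.
R1C1 = 8 − 7 = 1 completes the 8 across.

3, 9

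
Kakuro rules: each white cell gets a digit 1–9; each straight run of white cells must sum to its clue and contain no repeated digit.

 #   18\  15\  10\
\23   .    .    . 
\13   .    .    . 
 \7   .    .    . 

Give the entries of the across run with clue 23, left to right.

8 9 6

23 in 3 cells must be {6,8,9}; 7 in 3 cells must be {1,2,4}.
Only 6 fits R1C3 under both its across sum 23 and down sum 10.
Given what's placed, R3C3 must be 1 to fit the 7 across and 10 down.
R2C3 = 10 − 7 = 3 completes the 10 down.
No cell is forced outright now. R3C1 can only be 2 or 4 (the digits allowed by both its 7 across and its 18 down). If R3C1 = 2: that forces R1C1 = 9, R1C2 = 8, after which R2C1 would have to be in {1,2,4,6,8,9} for the 13 across but in {7} for the 18 down — contradiction. So R3C1 = 4.
R3C2 = 7 − 5 = 2 completes the 7 across.
Nothing is forced directly, so branch on R1C1, whose candidates are 8 or 9. If R1C1 = 9: that forces R1C2 = 8, after which R2C1 would have to be in {1,2,4,6,8,9} for the 13 across but in {5} for the 18 down — contradiction. So R1C1 = 8.
R1C2 = 23 − 14 = 9 completes the 23 across.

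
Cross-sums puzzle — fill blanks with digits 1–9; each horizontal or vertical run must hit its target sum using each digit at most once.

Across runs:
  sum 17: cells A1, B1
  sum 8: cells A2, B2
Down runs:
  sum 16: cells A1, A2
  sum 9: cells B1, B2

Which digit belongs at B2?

17 in 2 cells must be {8,9}; 16 in 2 cells must be {7,9}.
The 17 across and the 16 down share only 9, so A1 = 9.
B1 = 17 − 9 = 8 completes the 17 across.
A2 = 16 − 9 = 7 completes the 16 down.
B2 = 8 − 7 = 1 completes the 8 across.

1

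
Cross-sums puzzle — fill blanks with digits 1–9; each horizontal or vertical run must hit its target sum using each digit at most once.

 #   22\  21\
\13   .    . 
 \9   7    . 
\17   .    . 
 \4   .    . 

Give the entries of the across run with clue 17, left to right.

8, 9

17 in 2 cells must be {8,9}; 4 in 2 cells must be {1,3}.
R2C2 = 9 − 7 = 2 completes the 9 across.
R4C2 = 3: the only remaining digit allowed by both the 4 across and the 21 down.
R3C2 = 9: the only remaining digit allowed by both the 17 across and the 21 down.
R4C1 = 4 − 3 = 1 completes the 4 across.
R1C2 = 21 − 14 = 7 completes the 21 down.
R3C1 = 17 − 9 = 8 completes the 17 across.
R1C1 = 13 − 7 = 6 completes the 13 across.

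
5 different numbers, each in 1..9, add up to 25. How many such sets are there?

5 distinct digits from 1–9 sum between 15 and 35.

12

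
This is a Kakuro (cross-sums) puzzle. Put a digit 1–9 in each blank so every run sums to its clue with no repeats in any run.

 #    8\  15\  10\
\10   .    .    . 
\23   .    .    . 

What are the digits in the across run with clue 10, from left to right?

2 7 1

23 in 3 cells must be {6,8,9}.
The 23 across and the 8 down share only 6, so R2C1 = 6.
R1C1 = 8 − 6 = 2 completes the 8 down.
Given what's placed, R1C2 must be 7 to fit the 10 across and 15 down.
R1C3 = 10 − 9 = 1 completes the 10 across.
R2C2 = 15 − 7 = 8 completes the 15 down.
R2C3 = 23 − 14 = 9 completes the 23 across.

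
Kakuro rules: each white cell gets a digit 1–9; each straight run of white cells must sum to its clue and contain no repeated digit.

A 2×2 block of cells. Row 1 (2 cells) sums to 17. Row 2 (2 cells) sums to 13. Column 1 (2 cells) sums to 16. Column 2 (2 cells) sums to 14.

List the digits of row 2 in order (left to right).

17 in 2 cells must be {8,9}; 16 in 2 cells must be {7,9}.
The 17 across and the 16 down share only 9, so (1,1) = 9.
(1,2) = 17 − 9 = 8 completes the 17 across.
(2,1) = 16 − 9 = 7 completes the 16 down.
(2,2) = 13 − 7 = 6 completes the 13 across.

7 6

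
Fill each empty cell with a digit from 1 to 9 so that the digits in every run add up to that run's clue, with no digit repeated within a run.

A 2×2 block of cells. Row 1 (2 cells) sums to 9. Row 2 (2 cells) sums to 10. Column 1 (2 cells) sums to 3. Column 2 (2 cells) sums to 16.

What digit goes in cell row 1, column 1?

3 in 2 cells must be {1,2}; 16 in 2 cells must be {7,9}.
The 9 across and the 16 down share only 7, so (1,2) = 7.
(2,2) = 16 − 7 = 9 completes the 16 down.
(1,1) = 9 − 7 = 2 completes the 9 across.
(2,1) = 10 − 9 = 1 completes the 10 across.

2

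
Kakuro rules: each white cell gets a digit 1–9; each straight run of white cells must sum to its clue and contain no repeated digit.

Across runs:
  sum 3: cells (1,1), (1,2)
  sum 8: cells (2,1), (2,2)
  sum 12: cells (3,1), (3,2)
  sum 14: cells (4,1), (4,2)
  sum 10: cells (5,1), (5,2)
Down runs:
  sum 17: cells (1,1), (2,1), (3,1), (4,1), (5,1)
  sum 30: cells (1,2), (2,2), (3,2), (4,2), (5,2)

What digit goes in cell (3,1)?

5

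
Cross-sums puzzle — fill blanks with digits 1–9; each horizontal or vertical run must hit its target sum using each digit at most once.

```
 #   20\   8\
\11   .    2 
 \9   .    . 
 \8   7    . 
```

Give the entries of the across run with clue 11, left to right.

9, 2

R1C1 = 11 − 2 = 9 completes the 11 across.
R2C1 = 20 − 16 = 4 completes the 20 down.
R2C2 = 9 − 4 = 5 completes the 9 across.
R3C2 = 8 − 7 = 1 completes the 8 across.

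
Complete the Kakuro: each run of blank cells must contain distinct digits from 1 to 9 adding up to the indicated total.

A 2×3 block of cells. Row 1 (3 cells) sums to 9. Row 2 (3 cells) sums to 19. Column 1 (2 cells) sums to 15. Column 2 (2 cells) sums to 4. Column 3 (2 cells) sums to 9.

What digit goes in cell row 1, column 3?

4 in 2 cells must be {1,3}.
The 9 across and the 15 down share only 6, so (1,1) = 6.
Given what's placed, (1,2) must be 1 to fit the 9 across and 4 down.
(1,3) = 9 − 7 = 2 completes the 9 across.
(2,1) = 15 − 6 = 9 completes the 15 down.
(2,2) = 4 − 1 = 3 completes the 4 down.
(2,3) = 19 − 12 = 7 completes the 19 across.

2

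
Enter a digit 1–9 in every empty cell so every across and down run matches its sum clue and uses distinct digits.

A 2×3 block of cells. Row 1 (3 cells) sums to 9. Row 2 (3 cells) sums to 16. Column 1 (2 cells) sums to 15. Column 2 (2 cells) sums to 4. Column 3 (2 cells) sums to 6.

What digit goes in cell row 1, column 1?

6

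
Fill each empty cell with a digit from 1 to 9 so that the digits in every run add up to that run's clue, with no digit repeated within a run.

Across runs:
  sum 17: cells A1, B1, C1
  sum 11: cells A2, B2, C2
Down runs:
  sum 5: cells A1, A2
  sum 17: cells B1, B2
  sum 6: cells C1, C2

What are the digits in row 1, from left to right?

3 9 5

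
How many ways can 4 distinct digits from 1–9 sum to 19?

4 distinct digits from 1–9 sum between 10 and 30.

11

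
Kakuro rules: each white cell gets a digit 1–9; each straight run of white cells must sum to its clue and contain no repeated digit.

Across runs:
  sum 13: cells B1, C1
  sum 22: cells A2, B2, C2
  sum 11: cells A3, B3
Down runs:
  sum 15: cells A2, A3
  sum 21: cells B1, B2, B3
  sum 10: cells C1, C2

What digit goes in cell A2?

9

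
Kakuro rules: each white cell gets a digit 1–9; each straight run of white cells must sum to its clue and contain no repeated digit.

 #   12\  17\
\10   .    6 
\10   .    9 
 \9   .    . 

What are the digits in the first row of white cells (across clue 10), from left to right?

4, 6

R1C1 = 10 − 6 = 4 completes the 10 across.
R2C1 = 10 − 9 = 1 completes the 10 across.
R3C1 = 12 − 5 = 7 completes the 12 down.
R3C2 = 9 − 7 = 2 completes the 9 across.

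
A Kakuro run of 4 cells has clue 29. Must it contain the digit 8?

Yes

The only way to make 29 from 4 distinct digits is {5,7,8,9}, which contains 8.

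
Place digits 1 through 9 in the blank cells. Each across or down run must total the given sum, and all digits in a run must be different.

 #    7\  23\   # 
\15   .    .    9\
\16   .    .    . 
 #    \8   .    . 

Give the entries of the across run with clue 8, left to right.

23 in 3 cells must be {6,8,9}.
The 15 across and the 7 down share only 6, so R1C1 = 6.
R1C2 = 15 − 6 = 9 completes the 15 across.
R2C1 = 7 − 6 = 1 completes the 7 down.
R3C2 = 6: the only remaining digit allowed by both the 8 across and the 23 down.
R3C3 = 8 − 6 = 2 completes the 8 across.
R2C2 = 23 − 15 = 8 completes the 23 down.
R2C3 = 16 − 9 = 7 completes the 16 across.

6, 2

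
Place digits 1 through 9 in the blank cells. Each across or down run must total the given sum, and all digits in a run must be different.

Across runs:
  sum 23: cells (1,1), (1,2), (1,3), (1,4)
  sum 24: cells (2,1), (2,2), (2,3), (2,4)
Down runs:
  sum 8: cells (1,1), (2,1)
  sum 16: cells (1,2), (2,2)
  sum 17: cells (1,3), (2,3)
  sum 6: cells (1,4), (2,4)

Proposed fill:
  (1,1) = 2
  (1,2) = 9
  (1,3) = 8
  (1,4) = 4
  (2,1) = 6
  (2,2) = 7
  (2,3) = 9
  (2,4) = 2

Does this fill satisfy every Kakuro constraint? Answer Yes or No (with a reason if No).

Across: 2+9+8+4=23; 6+7+9+2=24. Down: 2+6=8; 9+7=16; 8+9=17; 4+2=6. No digit repeats within any run.

Yes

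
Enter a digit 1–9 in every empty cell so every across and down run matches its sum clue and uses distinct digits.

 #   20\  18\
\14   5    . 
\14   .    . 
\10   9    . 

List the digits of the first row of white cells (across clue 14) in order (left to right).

R1C2 = 14 − 5 = 9 completes the 14 across.
R2C1 = 20 − 14 = 6 completes the 20 down.
R2C2 = 14 − 6 = 8 completes the 14 across.
R3C2 = 10 − 9 = 1 completes the 10 across.

5 9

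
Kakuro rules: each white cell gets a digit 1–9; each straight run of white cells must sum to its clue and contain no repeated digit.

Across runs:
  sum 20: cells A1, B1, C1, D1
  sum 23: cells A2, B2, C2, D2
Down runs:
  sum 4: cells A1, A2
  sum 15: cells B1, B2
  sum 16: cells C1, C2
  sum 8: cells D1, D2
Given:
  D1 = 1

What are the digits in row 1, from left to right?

4 in 2 cells must be {1,3}; 16 in 2 cells must be {7,9}.
A1 = 3: the only remaining digit allowed by both the 20 across and the 4 down.
A2 = 4 − 3 = 1 completes the 4 down.
D2 = 8 − 1 = 7 completes the 8 down.
Given what's placed, C2 must be 9 to fit the 23 across and 16 down.
C1 = 16 − 9 = 7 completes the 16 down.
B2 = 23 − 17 = 6 completes the 23 across.
B1 = 20 − 11 = 9 completes the 20 across.

3, 9, 7, 1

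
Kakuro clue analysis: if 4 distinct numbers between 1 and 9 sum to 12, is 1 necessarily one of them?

Yes

Every partition of 12 into 4 distinct digits includes 1: {1,2,3,6}, {1,2,4,5}.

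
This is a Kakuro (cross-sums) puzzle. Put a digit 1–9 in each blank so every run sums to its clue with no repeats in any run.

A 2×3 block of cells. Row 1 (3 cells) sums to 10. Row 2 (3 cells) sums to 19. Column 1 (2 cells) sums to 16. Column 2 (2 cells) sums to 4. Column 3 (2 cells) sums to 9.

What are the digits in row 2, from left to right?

9 3 7

16 in 2 cells must be {7,9}; 4 in 2 cells must be {1,3}.
The 10 across and the 16 down share only 7, so (1,1) = 7.
Given what's placed, (1,2) must be 1 to fit the 10 across and 4 down.
(1,3) = 10 − 8 = 2 completes the 10 across.
(2,1) = 16 − 7 = 9 completes the 16 down.
(2,2) = 4 − 1 = 3 completes the 4 down.
(2,3) = 19 − 12 = 7 completes the 19 across.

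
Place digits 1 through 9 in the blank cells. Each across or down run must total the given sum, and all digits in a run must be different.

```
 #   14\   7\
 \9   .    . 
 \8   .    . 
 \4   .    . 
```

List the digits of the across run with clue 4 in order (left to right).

4 in 2 cells must be {1,3}; 7 in 3 cells must be {1,2,4}.
The 4 across and the 7 down share only 1, so R3C2 = 1.
Given what's placed, R2C2 must be 2 to fit the 8 across and 7 down.
R3C1 = 4 − 1 = 3 completes the 4 across.
R1C2 = 7 − 3 = 4 completes the 7 down.
R2C1 = 8 − 2 = 6 completes the 8 across.
R1C1 = 9 − 4 = 5 completes the 9 across.

3, 1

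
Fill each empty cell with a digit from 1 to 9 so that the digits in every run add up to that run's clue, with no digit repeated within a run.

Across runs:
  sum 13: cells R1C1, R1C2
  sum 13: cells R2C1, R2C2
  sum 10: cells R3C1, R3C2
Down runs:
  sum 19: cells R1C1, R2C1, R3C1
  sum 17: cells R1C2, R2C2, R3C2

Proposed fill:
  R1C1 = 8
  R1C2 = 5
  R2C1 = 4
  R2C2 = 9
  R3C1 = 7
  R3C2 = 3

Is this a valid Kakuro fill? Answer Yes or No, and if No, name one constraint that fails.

Across: 8+5=13; 4+9=13; 7+3=10. Down: 8+4+7=19; 5+9+3=17. No digit repeats within any run.

Yes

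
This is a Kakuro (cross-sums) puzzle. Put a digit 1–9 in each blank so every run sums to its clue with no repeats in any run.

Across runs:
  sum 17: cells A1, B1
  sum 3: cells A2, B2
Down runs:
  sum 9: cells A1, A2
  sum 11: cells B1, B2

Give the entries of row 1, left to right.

17 in 2 cells must be {8,9}; 3 in 2 cells must be {1,2}.
The 17 across and the 9 down share only 8, so A1 = 8.
B1 = 17 − 8 = 9 completes the 17 across.
A2 = 9 − 8 = 1 completes the 9 down.
B2 = 3 − 1 = 2 completes the 3 across.

8, 9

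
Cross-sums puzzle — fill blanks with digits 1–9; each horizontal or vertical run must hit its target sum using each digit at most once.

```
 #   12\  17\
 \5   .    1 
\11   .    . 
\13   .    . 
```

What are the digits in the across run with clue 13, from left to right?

6, 7

R1C1 = 5 − 1 = 4 completes the 5 across.
No cell is forced outright now. R2C2 can only be 7 or 9 (the digits allowed by both its 11 across and its 17 down). If R2C2 = 7: then R2C1 would have to be in {4} for the 11 across but in {1,2,3,5,6,7} for the 12 down — contradiction. So R2C2 = 9.
R2C1 = 11 − 9 = 2 completes the 11 across.
R3C1 = 12 − 6 = 6 completes the 12 down.
R3C2 = 13 − 6 = 7 completes the 13 across.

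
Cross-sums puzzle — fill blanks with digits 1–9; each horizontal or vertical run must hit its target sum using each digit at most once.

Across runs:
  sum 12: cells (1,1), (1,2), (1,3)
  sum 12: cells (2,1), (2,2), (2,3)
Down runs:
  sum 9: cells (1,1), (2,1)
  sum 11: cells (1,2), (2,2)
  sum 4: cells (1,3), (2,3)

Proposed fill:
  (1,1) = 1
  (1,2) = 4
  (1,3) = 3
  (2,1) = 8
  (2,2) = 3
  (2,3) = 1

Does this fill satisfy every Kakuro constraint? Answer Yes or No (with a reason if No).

No — the down run (1,2)–(2,2) sums to 7, not 11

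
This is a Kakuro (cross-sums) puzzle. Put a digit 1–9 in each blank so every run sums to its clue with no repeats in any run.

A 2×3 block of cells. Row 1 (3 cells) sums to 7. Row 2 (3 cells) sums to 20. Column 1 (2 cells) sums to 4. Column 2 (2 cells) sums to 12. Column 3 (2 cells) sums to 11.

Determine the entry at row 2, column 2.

7 in 3 cells must be {1,2,4}; 4 in 2 cells must be {1,3}.
The 7 across and the 4 down share only 1, so (1,1) = 1.
Given what's placed, (1,2) must be 4 to fit the 7 across and 12 down.
(1,3) = 7 − 5 = 2 completes the 7 across.
(2,1) = 4 − 1 = 3 completes the 4 down.
(2,2) = 12 − 4 = 8 completes the 12 down.
(2,3) = 20 − 11 = 9 completes the 20 across.

8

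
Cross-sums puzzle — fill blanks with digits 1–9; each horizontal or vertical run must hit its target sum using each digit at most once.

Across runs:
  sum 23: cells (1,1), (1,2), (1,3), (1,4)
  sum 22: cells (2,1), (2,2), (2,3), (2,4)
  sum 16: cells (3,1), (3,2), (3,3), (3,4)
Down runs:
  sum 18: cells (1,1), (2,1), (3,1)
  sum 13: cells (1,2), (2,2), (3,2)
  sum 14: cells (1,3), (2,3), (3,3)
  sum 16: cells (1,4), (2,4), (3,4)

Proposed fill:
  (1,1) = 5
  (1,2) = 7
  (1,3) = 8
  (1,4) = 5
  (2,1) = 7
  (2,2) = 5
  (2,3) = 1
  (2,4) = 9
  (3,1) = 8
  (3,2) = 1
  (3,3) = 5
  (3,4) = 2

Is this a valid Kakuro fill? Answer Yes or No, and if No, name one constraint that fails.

No — the across run (1,1)–(1,4) sums to 25, not 23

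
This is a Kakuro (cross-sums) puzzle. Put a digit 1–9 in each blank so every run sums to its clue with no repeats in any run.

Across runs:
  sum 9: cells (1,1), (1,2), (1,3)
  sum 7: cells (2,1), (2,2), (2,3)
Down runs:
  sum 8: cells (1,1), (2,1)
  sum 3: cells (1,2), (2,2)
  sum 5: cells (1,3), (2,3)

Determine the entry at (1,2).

2

7 in 3 cells must be {1,2,4}; 3 in 2 cells must be {1,2}.
Nothing is forced directly, so branch on (2,1), whose candidates are 1 or 2. If (2,1) = 1: then (1,1) would have to be in {1,2,3,4,5,6} for the 9 across but in {7} for the 8 down — contradiction. So (2,1) = 2.
(1,1) = 8 − 2 = 6 completes the 8 down.
Given what's placed, (2,2) must be 1 to fit the 7 across and 3 down.
(2,3) = 7 − 3 = 4 completes the 7 across.
(1,2) = 3 − 1 = 2 completes the 3 down.
(1,3) = 9 − 8 = 1 completes the 9 across.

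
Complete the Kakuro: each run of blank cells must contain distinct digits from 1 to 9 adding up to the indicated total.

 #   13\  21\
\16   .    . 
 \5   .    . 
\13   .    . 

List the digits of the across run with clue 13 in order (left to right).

16 in 2 cells must be {7,9}.
The 5 across and the 21 down share only 4, so R2C2 = 4.
Given what's placed, R1C2 must be 9 to fit the 16 across and 21 down.
R2C1 = 5 − 4 = 1 completes the 5 across.
R3C2 = 21 − 13 = 8 completes the 21 down.
R1C1 = 16 − 9 = 7 completes the 16 across.
R3C1 = 13 − 8 = 5 completes the 13 across.

5 8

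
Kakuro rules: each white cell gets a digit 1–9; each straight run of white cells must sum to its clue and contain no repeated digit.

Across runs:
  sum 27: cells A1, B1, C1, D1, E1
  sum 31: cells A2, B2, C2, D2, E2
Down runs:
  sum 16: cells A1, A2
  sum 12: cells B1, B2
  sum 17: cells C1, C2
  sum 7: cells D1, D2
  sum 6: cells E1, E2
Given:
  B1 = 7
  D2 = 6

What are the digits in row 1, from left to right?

9 7 8 1 2

16 in 2 cells must be {7,9}; 17 in 2 cells must be {8,9}.
Given what's placed, A1 must be 9 to fit the 27 across and 16 down.
Given what's placed, C1 must be 8 to fit the 27 across and 17 down.
D1 = 7 − 6 = 1 completes the 7 down.
E1 = 27 − 25 = 2 completes the 27 across.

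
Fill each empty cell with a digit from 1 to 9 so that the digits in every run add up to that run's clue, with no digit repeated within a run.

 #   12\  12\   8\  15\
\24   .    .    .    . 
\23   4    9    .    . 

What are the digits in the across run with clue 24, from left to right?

8 3 6 7

R1C1 = 12 − 4 = 8 completes the 12 down.
R1C2 = 12 − 9 = 3 completes the 12 down.
Nothing is forced directly, so branch on R2C4, whose candidates are 7 or 8. If R2C4 = 7: then R1C4 would have to be in {4,6,7,9} for the 24 across but in {8} for the 15 down — contradiction. So R2C4 = 8.
R1C4 = 15 − 8 = 7 completes the 15 down.
R2C3 = 23 − 21 = 2 completes the 23 across.
R1C3 = 24 − 18 = 6 completes the 24 across.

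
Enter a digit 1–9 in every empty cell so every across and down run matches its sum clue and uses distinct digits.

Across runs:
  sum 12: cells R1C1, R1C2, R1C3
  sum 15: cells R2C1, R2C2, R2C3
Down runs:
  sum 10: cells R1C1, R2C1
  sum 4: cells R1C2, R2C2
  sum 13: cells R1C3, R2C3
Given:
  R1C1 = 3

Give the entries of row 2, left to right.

4 in 2 cells must be {1,3}.
R1C2 = 1: the only remaining digit allowed by both the 12 across and the 4 down.
R1C3 = 12 − 4 = 8 completes the 12 across.
R2C1 = 10 − 3 = 7 completes the 10 down.
R2C2 = 4 − 1 = 3 completes the 4 down.
R2C3 = 15 − 10 = 5 completes the 15 across.

7 3 5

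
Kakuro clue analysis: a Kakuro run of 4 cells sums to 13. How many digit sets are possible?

4 distinct digits from 1–9 sum between 10 and 30.
Enumerating: {1,2,3,7}, {1,2,4,6}, {1,3,4,5}.

3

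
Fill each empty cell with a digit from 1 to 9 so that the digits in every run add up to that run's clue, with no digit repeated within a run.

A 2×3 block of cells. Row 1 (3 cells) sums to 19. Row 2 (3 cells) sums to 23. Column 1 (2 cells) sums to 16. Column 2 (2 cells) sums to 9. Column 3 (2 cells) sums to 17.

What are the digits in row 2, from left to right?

9 6 8

23 in 3 cells must be {6,8,9}; 16 in 2 cells must be {7,9}; 17 in 2 cells must be {8,9}.
The 23 across and the 16 down share only 9, so (2,1) = 9.
Given what's placed, (2,3) must be 8 to fit the 23 across and 17 down.
(1,1) = 16 − 9 = 7 completes the 16 down.
(1,3) = 17 − 8 = 9 completes the 17 down.
(2,2) = 23 − 17 = 6 completes the 23 across.
(1,2) = 19 − 16 = 3 completes the 19 across.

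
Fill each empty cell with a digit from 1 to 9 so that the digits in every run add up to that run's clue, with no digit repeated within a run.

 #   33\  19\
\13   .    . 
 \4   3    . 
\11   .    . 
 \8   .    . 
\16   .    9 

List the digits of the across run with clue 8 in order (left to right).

4 in 2 cells must be {1,3}; 16 in 2 cells must be {7,9}.
R1C2 = 4: the only remaining digit allowed by both the 13 across and the 19 down.
R2C2 = 4 − 3 = 1 completes the 4 across.
R5C1 = 16 − 9 = 7 completes the 16 across.
R1C1 = 13 − 4 = 9 completes the 13 across.
R4C1 = 6: the only remaining digit allowed by both the 8 across and the 33 down.
R4C2 = 8 − 6 = 2 completes the 8 across.

6 2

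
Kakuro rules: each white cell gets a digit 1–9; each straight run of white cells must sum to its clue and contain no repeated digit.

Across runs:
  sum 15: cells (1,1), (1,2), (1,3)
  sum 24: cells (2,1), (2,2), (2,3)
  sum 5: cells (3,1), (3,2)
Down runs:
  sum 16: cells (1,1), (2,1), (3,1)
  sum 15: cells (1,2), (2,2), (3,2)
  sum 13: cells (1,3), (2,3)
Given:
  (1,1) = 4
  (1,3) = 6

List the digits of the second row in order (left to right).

24 in 3 cells must be {7,8,9}.
(1,2) = 15 − 10 = 5 completes the 15 across.
(2,3) = 13 − 6 = 7 completes the 13 down.
Given what's placed, (3,1) must be 3 to fit the 5 across and 16 down.
(3,2) = 5 − 3 = 2 completes the 5 across.
(2,1) = 16 − 7 = 9 completes the 16 down.
(2,2) = 24 − 16 = 8 completes the 24 across.

9 8 7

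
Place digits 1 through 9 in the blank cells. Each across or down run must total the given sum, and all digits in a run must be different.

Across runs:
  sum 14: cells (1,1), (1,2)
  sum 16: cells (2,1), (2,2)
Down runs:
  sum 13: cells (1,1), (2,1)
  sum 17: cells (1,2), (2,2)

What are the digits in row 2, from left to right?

7 9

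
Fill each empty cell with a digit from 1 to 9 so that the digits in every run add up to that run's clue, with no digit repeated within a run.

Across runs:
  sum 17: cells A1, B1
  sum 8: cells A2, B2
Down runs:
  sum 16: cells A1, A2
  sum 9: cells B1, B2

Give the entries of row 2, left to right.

7 1

17 in 2 cells must be {8,9}; 16 in 2 cells must be {7,9}.
The 17 across and the 16 down share only 9, so A1 = 9.
B1 = 17 − 9 = 8 completes the 17 across.
A2 = 16 − 9 = 7 completes the 16 down.
B2 = 8 − 7 = 1 completes the 8 across.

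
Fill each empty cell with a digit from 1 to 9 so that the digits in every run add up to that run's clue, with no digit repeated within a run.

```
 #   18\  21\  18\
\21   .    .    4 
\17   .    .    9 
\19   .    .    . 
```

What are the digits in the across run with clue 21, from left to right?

R3C3 = 18 − 13 = 5 completes the 18 down.
No cell is forced outright now. R3C2 can only be 6 or 8 (the digits allowed by both its 19 across and its 21 down). If R3C2 = 8: that forces R1C2 = 9, after which R2C2 would have to be in {1,2,3,5,6,7} for the 17 across but in {4} for the 21 down — contradiction. So R3C2 = 6.
Given what's placed, R1C2 must be 8 to fit the 21 across and 21 down.
R2C2 = 21 − 14 = 7 completes the 21 down.
R3C1 = 19 − 11 = 8 completes the 19 across.
R1C1 = 21 − 12 = 9 completes the 21 across.
R2C1 = 17 − 16 = 1 completes the 17 across.

9 8 4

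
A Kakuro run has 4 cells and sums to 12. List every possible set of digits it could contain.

4 distinct digits from 1–9 sum between 10 and 30.

{1,2,3,6}; {1,2,4,5}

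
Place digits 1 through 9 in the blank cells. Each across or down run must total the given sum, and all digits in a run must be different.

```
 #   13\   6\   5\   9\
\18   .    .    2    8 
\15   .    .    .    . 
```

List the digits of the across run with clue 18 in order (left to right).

7 1 2 8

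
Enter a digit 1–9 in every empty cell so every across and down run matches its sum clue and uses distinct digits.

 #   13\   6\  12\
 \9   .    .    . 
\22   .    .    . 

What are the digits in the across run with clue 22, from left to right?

The 22 across and the 6 down share only 5, so R2C2 = 5.
R1C2 = 6 − 5 = 1 completes the 6 down.
Nothing is forced directly, so branch on R1C1, whose candidates are 5 or 6. If R1C1 = 6: then R1C3 would have to be in {2} for the 9 across but in {3,4,5,7,8,9} for the 12 down — contradiction. So R1C1 = 5.
R1C3 = 9 − 6 = 3 completes the 9 across.
R2C1 = 13 − 5 = 8 completes the 13 down.
R2C3 = 22 − 13 = 9 completes the 22 across.

8 5 9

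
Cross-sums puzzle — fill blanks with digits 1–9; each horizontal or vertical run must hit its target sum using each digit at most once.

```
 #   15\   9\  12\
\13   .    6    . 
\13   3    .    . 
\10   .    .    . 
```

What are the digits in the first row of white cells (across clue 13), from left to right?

No cell is forced outright now. R1C1 can only be 4 or 5 (the digits allowed by both its 13 across and its 15 down). If R1C1 = 4: that forces R1C3 = 3, after which R3C1 would have to be in {1,2,3,4,5,6,7} for the 10 across but in {8} for the 15 down — contradiction. So R1C1 = 5.
R1C3 = 13 − 11 = 2 completes the 13 across.
R3C1 = 15 − 8 = 7 completes the 15 down.
Given what's placed, R3C3 must be 1 to fit the 10 across and 12 down.
R2C3 = 12 − 3 = 9 completes the 12 down.
R3C2 = 10 − 8 = 2 completes the 10 across.
R2C2 = 13 − 12 = 1 completes the 13 across.

5, 6, 2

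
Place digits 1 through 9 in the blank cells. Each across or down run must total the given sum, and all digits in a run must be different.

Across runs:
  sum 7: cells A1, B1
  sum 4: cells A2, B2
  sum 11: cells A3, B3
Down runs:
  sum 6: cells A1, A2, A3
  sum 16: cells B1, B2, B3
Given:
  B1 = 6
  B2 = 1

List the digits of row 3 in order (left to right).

2 9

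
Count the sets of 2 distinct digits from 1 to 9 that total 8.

2 distinct digits from 1–9 sum between 3 and 17.
Enumerating: {1,7}, {2,6}, {3,5}.

3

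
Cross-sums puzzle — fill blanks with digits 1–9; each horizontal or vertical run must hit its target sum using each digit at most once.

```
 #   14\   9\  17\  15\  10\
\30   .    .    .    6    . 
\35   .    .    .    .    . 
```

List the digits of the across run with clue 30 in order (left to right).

8 4 9 6 3

35 in 5 cells must be {5,6,7,8,9}; 17 in 2 cells must be {8,9}.
R2C4 = 15 − 6 = 9 completes the 15 down.
R2C3 = 8: the only remaining digit allowed by both the 35 across and the 17 down.
R1C3 = 17 − 8 = 9 completes the 17 down.
Nothing is forced directly, so branch on R1C1, whose candidates are 5 or 8. If R1C1 = 5: then R2C1 would have to be in {5,6,7} for the 35 across but in {9} for the 14 down — contradiction. So R1C1 = 8.
R2C1 = 14 − 8 = 6 completes the 14 down.
Given what's placed, R2C5 must be 7 to fit the 35 across and 10 down.
R1C5 = 10 − 7 = 3 completes the 10 down.
R2C2 = 35 − 30 = 5 completes the 35 across.
R1C2 = 30 − 26 = 4 completes the 30 across.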